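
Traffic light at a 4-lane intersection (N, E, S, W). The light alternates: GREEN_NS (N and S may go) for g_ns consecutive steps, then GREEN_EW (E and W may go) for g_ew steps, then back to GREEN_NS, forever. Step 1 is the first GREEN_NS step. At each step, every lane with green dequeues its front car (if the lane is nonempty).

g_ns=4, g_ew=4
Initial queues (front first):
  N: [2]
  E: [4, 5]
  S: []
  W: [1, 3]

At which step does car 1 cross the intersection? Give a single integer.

Step 1 [NS]: N:car2-GO,E:wait,S:empty,W:wait | queues: N=0 E=2 S=0 W=2
Step 2 [NS]: N:empty,E:wait,S:empty,W:wait | queues: N=0 E=2 S=0 W=2
Step 3 [NS]: N:empty,E:wait,S:empty,W:wait | queues: N=0 E=2 S=0 W=2
Step 4 [NS]: N:empty,E:wait,S:empty,W:wait | queues: N=0 E=2 S=0 W=2
Step 5 [EW]: N:wait,E:car4-GO,S:wait,W:car1-GO | queues: N=0 E=1 S=0 W=1
Step 6 [EW]: N:wait,E:car5-GO,S:wait,W:car3-GO | queues: N=0 E=0 S=0 W=0
Car 1 crosses at step 5

5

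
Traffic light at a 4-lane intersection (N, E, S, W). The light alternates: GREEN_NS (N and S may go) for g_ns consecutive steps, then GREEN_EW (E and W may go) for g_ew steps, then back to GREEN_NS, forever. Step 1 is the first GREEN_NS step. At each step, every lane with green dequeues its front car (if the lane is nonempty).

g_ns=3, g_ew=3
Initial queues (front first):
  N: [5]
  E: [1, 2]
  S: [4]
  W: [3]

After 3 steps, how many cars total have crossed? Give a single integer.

Step 1 [NS]: N:car5-GO,E:wait,S:car4-GO,W:wait | queues: N=0 E=2 S=0 W=1
Step 2 [NS]: N:empty,E:wait,S:empty,W:wait | queues: N=0 E=2 S=0 W=1
Step 3 [NS]: N:empty,E:wait,S:empty,W:wait | queues: N=0 E=2 S=0 W=1
Cars crossed by step 3: 2

Answer: 2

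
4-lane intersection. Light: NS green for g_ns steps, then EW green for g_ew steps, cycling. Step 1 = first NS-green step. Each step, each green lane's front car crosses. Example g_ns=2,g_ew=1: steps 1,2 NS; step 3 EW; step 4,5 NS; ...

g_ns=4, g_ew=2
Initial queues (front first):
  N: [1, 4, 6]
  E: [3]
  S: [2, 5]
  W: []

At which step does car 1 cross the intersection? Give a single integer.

Step 1 [NS]: N:car1-GO,E:wait,S:car2-GO,W:wait | queues: N=2 E=1 S=1 W=0
Step 2 [NS]: N:car4-GO,E:wait,S:car5-GO,W:wait | queues: N=1 E=1 S=0 W=0
Step 3 [NS]: N:car6-GO,E:wait,S:empty,W:wait | queues: N=0 E=1 S=0 W=0
Step 4 [NS]: N:empty,E:wait,S:empty,W:wait | queues: N=0 E=1 S=0 W=0
Step 5 [EW]: N:wait,E:car3-GO,S:wait,W:empty | queues: N=0 E=0 S=0 W=0
Car 1 crosses at step 1

1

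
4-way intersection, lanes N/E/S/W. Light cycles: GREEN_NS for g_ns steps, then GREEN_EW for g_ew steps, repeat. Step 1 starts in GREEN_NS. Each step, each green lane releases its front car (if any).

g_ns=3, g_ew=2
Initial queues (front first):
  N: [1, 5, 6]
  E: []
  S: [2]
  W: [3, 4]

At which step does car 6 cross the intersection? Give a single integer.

Step 1 [NS]: N:car1-GO,E:wait,S:car2-GO,W:wait | queues: N=2 E=0 S=0 W=2
Step 2 [NS]: N:car5-GO,E:wait,S:empty,W:wait | queues: N=1 E=0 S=0 W=2
Step 3 [NS]: N:car6-GO,E:wait,S:empty,W:wait | queues: N=0 E=0 S=0 W=2
Step 4 [EW]: N:wait,E:empty,S:wait,W:car3-GO | queues: N=0 E=0 S=0 W=1
Step 5 [EW]: N:wait,E:empty,S:wait,W:car4-GO | queues: N=0 E=0 S=0 W=0
Car 6 crosses at step 3

3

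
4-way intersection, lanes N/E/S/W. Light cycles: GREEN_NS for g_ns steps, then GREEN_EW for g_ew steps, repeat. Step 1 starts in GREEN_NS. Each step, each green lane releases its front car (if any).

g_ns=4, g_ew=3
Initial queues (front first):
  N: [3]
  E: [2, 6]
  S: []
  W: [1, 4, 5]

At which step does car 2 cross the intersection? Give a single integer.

Step 1 [NS]: N:car3-GO,E:wait,S:empty,W:wait | queues: N=0 E=2 S=0 W=3
Step 2 [NS]: N:empty,E:wait,S:empty,W:wait | queues: N=0 E=2 S=0 W=3
Step 3 [NS]: N:empty,E:wait,S:empty,W:wait | queues: N=0 E=2 S=0 W=3
Step 4 [NS]: N:empty,E:wait,S:empty,W:wait | queues: N=0 E=2 S=0 W=3
Step 5 [EW]: N:wait,E:car2-GO,S:wait,W:car1-GO | queues: N=0 E=1 S=0 W=2
Step 6 [EW]: N:wait,E:car6-GO,S:wait,W:car4-GO | queues: N=0 E=0 S=0 W=1
Step 7 [EW]: N:wait,E:empty,S:wait,W:car5-GO | queues: N=0 E=0 S=0 W=0
Car 2 crosses at step 5

5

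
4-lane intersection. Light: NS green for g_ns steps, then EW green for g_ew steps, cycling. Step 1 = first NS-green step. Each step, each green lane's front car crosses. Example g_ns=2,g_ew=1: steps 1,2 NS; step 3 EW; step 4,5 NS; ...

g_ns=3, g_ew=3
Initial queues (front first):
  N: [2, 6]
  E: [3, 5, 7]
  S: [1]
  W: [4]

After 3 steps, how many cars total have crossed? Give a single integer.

Answer: 3

Derivation:
Step 1 [NS]: N:car2-GO,E:wait,S:car1-GO,W:wait | queues: N=1 E=3 S=0 W=1
Step 2 [NS]: N:car6-GO,E:wait,S:empty,W:wait | queues: N=0 E=3 S=0 W=1
Step 3 [NS]: N:empty,E:wait,S:empty,W:wait | queues: N=0 E=3 S=0 W=1
Cars crossed by step 3: 3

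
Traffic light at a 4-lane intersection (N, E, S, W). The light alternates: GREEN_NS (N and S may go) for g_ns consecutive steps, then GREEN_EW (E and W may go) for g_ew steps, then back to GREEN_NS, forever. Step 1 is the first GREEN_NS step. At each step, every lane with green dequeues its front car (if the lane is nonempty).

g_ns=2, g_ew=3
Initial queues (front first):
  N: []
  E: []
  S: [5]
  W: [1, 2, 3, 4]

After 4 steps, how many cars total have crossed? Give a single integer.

Answer: 3

Derivation:
Step 1 [NS]: N:empty,E:wait,S:car5-GO,W:wait | queues: N=0 E=0 S=0 W=4
Step 2 [NS]: N:empty,E:wait,S:empty,W:wait | queues: N=0 E=0 S=0 W=4
Step 3 [EW]: N:wait,E:empty,S:wait,W:car1-GO | queues: N=0 E=0 S=0 W=3
Step 4 [EW]: N:wait,E:empty,S:wait,W:car2-GO | queues: N=0 E=0 S=0 W=2
Cars crossed by step 4: 3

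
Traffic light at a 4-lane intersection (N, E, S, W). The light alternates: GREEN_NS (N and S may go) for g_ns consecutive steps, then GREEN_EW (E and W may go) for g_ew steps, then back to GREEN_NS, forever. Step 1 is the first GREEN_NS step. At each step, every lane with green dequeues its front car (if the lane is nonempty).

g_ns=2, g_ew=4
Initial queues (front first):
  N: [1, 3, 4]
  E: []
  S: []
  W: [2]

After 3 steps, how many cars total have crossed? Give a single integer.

Answer: 3

Derivation:
Step 1 [NS]: N:car1-GO,E:wait,S:empty,W:wait | queues: N=2 E=0 S=0 W=1
Step 2 [NS]: N:car3-GO,E:wait,S:empty,W:wait | queues: N=1 E=0 S=0 W=1
Step 3 [EW]: N:wait,E:empty,S:wait,W:car2-GO | queues: N=1 E=0 S=0 W=0
Cars crossed by step 3: 3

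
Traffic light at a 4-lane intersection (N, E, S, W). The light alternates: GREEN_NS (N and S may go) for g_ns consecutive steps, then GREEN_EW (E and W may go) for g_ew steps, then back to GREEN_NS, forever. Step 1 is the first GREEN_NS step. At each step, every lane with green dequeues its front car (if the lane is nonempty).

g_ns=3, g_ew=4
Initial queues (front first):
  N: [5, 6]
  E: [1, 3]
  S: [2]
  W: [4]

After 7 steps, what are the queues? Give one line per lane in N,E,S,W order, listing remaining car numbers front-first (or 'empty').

Step 1 [NS]: N:car5-GO,E:wait,S:car2-GO,W:wait | queues: N=1 E=2 S=0 W=1
Step 2 [NS]: N:car6-GO,E:wait,S:empty,W:wait | queues: N=0 E=2 S=0 W=1
Step 3 [NS]: N:empty,E:wait,S:empty,W:wait | queues: N=0 E=2 S=0 W=1
Step 4 [EW]: N:wait,E:car1-GO,S:wait,W:car4-GO | queues: N=0 E=1 S=0 W=0
Step 5 [EW]: N:wait,E:car3-GO,S:wait,W:empty | queues: N=0 E=0 S=0 W=0

N: empty
E: empty
S: empty
W: empty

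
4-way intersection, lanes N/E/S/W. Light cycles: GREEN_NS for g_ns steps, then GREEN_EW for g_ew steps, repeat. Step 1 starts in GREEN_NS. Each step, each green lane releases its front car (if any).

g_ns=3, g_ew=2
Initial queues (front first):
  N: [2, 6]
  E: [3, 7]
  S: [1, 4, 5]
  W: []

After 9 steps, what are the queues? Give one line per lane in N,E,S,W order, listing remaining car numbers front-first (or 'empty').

Step 1 [NS]: N:car2-GO,E:wait,S:car1-GO,W:wait | queues: N=1 E=2 S=2 W=0
Step 2 [NS]: N:car6-GO,E:wait,S:car4-GO,W:wait | queues: N=0 E=2 S=1 W=0
Step 3 [NS]: N:empty,E:wait,S:car5-GO,W:wait | queues: N=0 E=2 S=0 W=0
Step 4 [EW]: N:wait,E:car3-GO,S:wait,W:empty | queues: N=0 E=1 S=0 W=0
Step 5 [EW]: N:wait,E:car7-GO,S:wait,W:empty | queues: N=0 E=0 S=0 W=0

N: empty
E: empty
S: empty
W: empty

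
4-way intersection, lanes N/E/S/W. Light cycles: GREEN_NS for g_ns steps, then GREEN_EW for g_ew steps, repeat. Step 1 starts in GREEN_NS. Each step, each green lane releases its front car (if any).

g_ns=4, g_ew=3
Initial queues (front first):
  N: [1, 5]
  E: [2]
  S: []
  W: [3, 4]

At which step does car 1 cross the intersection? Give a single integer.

Step 1 [NS]: N:car1-GO,E:wait,S:empty,W:wait | queues: N=1 E=1 S=0 W=2
Step 2 [NS]: N:car5-GO,E:wait,S:empty,W:wait | queues: N=0 E=1 S=0 W=2
Step 3 [NS]: N:empty,E:wait,S:empty,W:wait | queues: N=0 E=1 S=0 W=2
Step 4 [NS]: N:empty,E:wait,S:empty,W:wait | queues: N=0 E=1 S=0 W=2
Step 5 [EW]: N:wait,E:car2-GO,S:wait,W:car3-GO | queues: N=0 E=0 S=0 W=1
Step 6 [EW]: N:wait,E:empty,S:wait,W:car4-GO | queues: N=0 E=0 S=0 W=0
Car 1 crosses at step 1

1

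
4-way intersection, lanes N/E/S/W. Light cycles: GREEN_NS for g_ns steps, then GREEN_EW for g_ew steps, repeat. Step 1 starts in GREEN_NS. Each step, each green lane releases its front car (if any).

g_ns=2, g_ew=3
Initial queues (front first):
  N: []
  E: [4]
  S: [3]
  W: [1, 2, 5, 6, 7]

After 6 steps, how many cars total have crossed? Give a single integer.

Step 1 [NS]: N:empty,E:wait,S:car3-GO,W:wait | queues: N=0 E=1 S=0 W=5
Step 2 [NS]: N:empty,E:wait,S:empty,W:wait | queues: N=0 E=1 S=0 W=5
Step 3 [EW]: N:wait,E:car4-GO,S:wait,W:car1-GO | queues: N=0 E=0 S=0 W=4
Step 4 [EW]: N:wait,E:empty,S:wait,W:car2-GO | queues: N=0 E=0 S=0 W=3
Step 5 [EW]: N:wait,E:empty,S:wait,W:car5-GO | queues: N=0 E=0 S=0 W=2
Step 6 [NS]: N:empty,E:wait,S:empty,W:wait | queues: N=0 E=0 S=0 W=2
Cars crossed by step 6: 5

Answer: 5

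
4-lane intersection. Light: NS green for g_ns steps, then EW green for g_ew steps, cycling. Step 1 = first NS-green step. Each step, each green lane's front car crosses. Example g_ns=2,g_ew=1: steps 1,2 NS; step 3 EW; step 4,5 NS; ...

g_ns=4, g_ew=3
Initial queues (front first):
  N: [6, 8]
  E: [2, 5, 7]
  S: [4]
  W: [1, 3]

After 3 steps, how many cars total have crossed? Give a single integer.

Answer: 3

Derivation:
Step 1 [NS]: N:car6-GO,E:wait,S:car4-GO,W:wait | queues: N=1 E=3 S=0 W=2
Step 2 [NS]: N:car8-GO,E:wait,S:empty,W:wait | queues: N=0 E=3 S=0 W=2
Step 3 [NS]: N:empty,E:wait,S:empty,W:wait | queues: N=0 E=3 S=0 W=2
Cars crossed by step 3: 3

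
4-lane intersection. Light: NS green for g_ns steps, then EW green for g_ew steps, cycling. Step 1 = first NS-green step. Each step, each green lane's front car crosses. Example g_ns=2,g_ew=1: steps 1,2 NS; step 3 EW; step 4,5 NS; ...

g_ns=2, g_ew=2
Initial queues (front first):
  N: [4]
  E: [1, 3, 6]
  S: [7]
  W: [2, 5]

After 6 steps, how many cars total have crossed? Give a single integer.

Step 1 [NS]: N:car4-GO,E:wait,S:car7-GO,W:wait | queues: N=0 E=3 S=0 W=2
Step 2 [NS]: N:empty,E:wait,S:empty,W:wait | queues: N=0 E=3 S=0 W=2
Step 3 [EW]: N:wait,E:car1-GO,S:wait,W:car2-GO | queues: N=0 E=2 S=0 W=1
Step 4 [EW]: N:wait,E:car3-GO,S:wait,W:car5-GO | queues: N=0 E=1 S=0 W=0
Step 5 [NS]: N:empty,E:wait,S:empty,W:wait | queues: N=0 E=1 S=0 W=0
Step 6 [NS]: N:empty,E:wait,S:empty,W:wait | queues: N=0 E=1 S=0 W=0
Cars crossed by step 6: 6

Answer: 6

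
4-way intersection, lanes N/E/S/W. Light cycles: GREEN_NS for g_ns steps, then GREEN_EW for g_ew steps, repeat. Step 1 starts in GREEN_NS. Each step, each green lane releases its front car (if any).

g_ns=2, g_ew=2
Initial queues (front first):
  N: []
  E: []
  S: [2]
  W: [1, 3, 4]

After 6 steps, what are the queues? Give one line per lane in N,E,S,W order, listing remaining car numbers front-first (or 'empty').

Step 1 [NS]: N:empty,E:wait,S:car2-GO,W:wait | queues: N=0 E=0 S=0 W=3
Step 2 [NS]: N:empty,E:wait,S:empty,W:wait | queues: N=0 E=0 S=0 W=3
Step 3 [EW]: N:wait,E:empty,S:wait,W:car1-GO | queues: N=0 E=0 S=0 W=2
Step 4 [EW]: N:wait,E:empty,S:wait,W:car3-GO | queues: N=0 E=0 S=0 W=1
Step 5 [NS]: N:empty,E:wait,S:empty,W:wait | queues: N=0 E=0 S=0 W=1
Step 6 [NS]: N:empty,E:wait,S:empty,W:wait | queues: N=0 E=0 S=0 W=1

N: empty
E: empty
S: empty
W: 4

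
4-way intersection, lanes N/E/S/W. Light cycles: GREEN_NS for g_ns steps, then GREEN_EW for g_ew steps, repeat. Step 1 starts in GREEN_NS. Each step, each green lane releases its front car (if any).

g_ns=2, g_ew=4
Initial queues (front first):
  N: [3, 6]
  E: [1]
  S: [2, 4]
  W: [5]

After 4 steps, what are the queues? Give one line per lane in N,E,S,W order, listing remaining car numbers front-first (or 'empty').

Step 1 [NS]: N:car3-GO,E:wait,S:car2-GO,W:wait | queues: N=1 E=1 S=1 W=1
Step 2 [NS]: N:car6-GO,E:wait,S:car4-GO,W:wait | queues: N=0 E=1 S=0 W=1
Step 3 [EW]: N:wait,E:car1-GO,S:wait,W:car5-GO | queues: N=0 E=0 S=0 W=0

N: empty
E: empty
S: empty
W: empty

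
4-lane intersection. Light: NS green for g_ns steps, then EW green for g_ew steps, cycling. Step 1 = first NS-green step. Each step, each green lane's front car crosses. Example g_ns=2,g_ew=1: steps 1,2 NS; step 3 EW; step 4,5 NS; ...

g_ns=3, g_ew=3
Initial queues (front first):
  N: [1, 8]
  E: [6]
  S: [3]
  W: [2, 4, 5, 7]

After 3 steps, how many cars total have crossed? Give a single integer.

Answer: 3

Derivation:
Step 1 [NS]: N:car1-GO,E:wait,S:car3-GO,W:wait | queues: N=1 E=1 S=0 W=4
Step 2 [NS]: N:car8-GO,E:wait,S:empty,W:wait | queues: N=0 E=1 S=0 W=4
Step 3 [NS]: N:empty,E:wait,S:empty,W:wait | queues: N=0 E=1 S=0 W=4
Cars crossed by step 3: 3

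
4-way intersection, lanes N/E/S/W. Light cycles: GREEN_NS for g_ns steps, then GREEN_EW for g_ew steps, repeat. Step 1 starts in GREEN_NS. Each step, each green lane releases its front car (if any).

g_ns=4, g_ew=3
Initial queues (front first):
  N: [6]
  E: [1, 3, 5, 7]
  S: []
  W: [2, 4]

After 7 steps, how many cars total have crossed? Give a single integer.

Step 1 [NS]: N:car6-GO,E:wait,S:empty,W:wait | queues: N=0 E=4 S=0 W=2
Step 2 [NS]: N:empty,E:wait,S:empty,W:wait | queues: N=0 E=4 S=0 W=2
Step 3 [NS]: N:empty,E:wait,S:empty,W:wait | queues: N=0 E=4 S=0 W=2
Step 4 [NS]: N:empty,E:wait,S:empty,W:wait | queues: N=0 E=4 S=0 W=2
Step 5 [EW]: N:wait,E:car1-GO,S:wait,W:car2-GO | queues: N=0 E=3 S=0 W=1
Step 6 [EW]: N:wait,E:car3-GO,S:wait,W:car4-GO | queues: N=0 E=2 S=0 W=0
Step 7 [EW]: N:wait,E:car5-GO,S:wait,W:empty | queues: N=0 E=1 S=0 W=0
Cars crossed by step 7: 6

Answer: 6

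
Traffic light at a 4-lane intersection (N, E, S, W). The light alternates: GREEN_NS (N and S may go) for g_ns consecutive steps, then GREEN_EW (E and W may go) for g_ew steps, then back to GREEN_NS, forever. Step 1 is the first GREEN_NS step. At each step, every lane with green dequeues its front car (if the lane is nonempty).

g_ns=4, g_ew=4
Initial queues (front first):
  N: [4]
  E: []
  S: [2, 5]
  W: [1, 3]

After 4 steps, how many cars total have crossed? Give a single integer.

Step 1 [NS]: N:car4-GO,E:wait,S:car2-GO,W:wait | queues: N=0 E=0 S=1 W=2
Step 2 [NS]: N:empty,E:wait,S:car5-GO,W:wait | queues: N=0 E=0 S=0 W=2
Step 3 [NS]: N:empty,E:wait,S:empty,W:wait | queues: N=0 E=0 S=0 W=2
Step 4 [NS]: N:empty,E:wait,S:empty,W:wait | queues: N=0 E=0 S=0 W=2
Cars crossed by step 4: 3

Answer: 3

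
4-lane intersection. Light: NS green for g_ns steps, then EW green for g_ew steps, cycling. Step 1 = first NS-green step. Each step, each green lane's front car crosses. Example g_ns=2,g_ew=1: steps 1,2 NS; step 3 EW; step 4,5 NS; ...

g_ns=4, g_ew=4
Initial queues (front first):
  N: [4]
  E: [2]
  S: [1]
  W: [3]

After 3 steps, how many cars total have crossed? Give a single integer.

Step 1 [NS]: N:car4-GO,E:wait,S:car1-GO,W:wait | queues: N=0 E=1 S=0 W=1
Step 2 [NS]: N:empty,E:wait,S:empty,W:wait | queues: N=0 E=1 S=0 W=1
Step 3 [NS]: N:empty,E:wait,S:empty,W:wait | queues: N=0 E=1 S=0 W=1
Cars crossed by step 3: 2

Answer: 2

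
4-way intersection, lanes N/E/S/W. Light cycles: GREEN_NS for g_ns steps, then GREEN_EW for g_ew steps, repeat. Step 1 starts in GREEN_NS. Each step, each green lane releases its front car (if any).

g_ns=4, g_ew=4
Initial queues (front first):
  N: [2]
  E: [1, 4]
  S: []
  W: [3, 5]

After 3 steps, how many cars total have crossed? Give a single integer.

Step 1 [NS]: N:car2-GO,E:wait,S:empty,W:wait | queues: N=0 E=2 S=0 W=2
Step 2 [NS]: N:empty,E:wait,S:empty,W:wait | queues: N=0 E=2 S=0 W=2
Step 3 [NS]: N:empty,E:wait,S:empty,W:wait | queues: N=0 E=2 S=0 W=2
Cars crossed by step 3: 1

Answer: 1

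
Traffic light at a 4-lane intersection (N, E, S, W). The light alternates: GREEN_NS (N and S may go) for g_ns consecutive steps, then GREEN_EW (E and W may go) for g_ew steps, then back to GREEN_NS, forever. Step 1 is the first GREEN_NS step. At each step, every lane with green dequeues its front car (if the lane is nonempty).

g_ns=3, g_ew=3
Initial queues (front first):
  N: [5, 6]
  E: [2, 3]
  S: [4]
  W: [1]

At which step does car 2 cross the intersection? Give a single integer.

Step 1 [NS]: N:car5-GO,E:wait,S:car4-GO,W:wait | queues: N=1 E=2 S=0 W=1
Step 2 [NS]: N:car6-GO,E:wait,S:empty,W:wait | queues: N=0 E=2 S=0 W=1
Step 3 [NS]: N:empty,E:wait,S:empty,W:wait | queues: N=0 E=2 S=0 W=1
Step 4 [EW]: N:wait,E:car2-GO,S:wait,W:car1-GO | queues: N=0 E=1 S=0 W=0
Step 5 [EW]: N:wait,E:car3-GO,S:wait,W:empty | queues: N=0 E=0 S=0 W=0
Car 2 crosses at step 4

4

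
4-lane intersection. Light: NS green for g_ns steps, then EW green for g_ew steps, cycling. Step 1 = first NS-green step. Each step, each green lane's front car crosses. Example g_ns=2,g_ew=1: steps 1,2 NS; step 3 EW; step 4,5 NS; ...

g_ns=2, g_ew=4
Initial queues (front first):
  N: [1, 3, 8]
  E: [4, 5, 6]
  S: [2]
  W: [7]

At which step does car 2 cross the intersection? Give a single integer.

Step 1 [NS]: N:car1-GO,E:wait,S:car2-GO,W:wait | queues: N=2 E=3 S=0 W=1
Step 2 [NS]: N:car3-GO,E:wait,S:empty,W:wait | queues: N=1 E=3 S=0 W=1
Step 3 [EW]: N:wait,E:car4-GO,S:wait,W:car7-GO | queues: N=1 E=2 S=0 W=0
Step 4 [EW]: N:wait,E:car5-GO,S:wait,W:empty | queues: N=1 E=1 S=0 W=0
Step 5 [EW]: N:wait,E:car6-GO,S:wait,W:empty | queues: N=1 E=0 S=0 W=0
Step 6 [EW]: N:wait,E:empty,S:wait,W:empty | queues: N=1 E=0 S=0 W=0
Step 7 [NS]: N:car8-GO,E:wait,S:empty,W:wait | queues: N=0 E=0 S=0 W=0
Car 2 crosses at step 1

1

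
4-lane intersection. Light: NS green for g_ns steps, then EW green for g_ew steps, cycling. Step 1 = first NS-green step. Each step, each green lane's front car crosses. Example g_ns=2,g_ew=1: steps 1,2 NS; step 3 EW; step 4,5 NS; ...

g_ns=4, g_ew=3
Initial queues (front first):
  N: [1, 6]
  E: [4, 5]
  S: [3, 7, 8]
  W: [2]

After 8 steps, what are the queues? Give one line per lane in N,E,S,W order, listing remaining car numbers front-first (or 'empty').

Step 1 [NS]: N:car1-GO,E:wait,S:car3-GO,W:wait | queues: N=1 E=2 S=2 W=1
Step 2 [NS]: N:car6-GO,E:wait,S:car7-GO,W:wait | queues: N=0 E=2 S=1 W=1
Step 3 [NS]: N:empty,E:wait,S:car8-GO,W:wait | queues: N=0 E=2 S=0 W=1
Step 4 [NS]: N:empty,E:wait,S:empty,W:wait | queues: N=0 E=2 S=0 W=1
Step 5 [EW]: N:wait,E:car4-GO,S:wait,W:car2-GO | queues: N=0 E=1 S=0 W=0
Step 6 [EW]: N:wait,E:car5-GO,S:wait,W:empty | queues: N=0 E=0 S=0 W=0

N: empty
E: empty
S: empty
W: empty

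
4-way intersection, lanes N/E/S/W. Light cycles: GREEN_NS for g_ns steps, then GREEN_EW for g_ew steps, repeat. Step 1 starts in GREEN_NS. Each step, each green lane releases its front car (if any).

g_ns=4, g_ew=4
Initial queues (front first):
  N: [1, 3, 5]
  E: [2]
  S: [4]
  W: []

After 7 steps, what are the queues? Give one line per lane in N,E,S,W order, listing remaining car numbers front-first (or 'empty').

Step 1 [NS]: N:car1-GO,E:wait,S:car4-GO,W:wait | queues: N=2 E=1 S=0 W=0
Step 2 [NS]: N:car3-GO,E:wait,S:empty,W:wait | queues: N=1 E=1 S=0 W=0
Step 3 [NS]: N:car5-GO,E:wait,S:empty,W:wait | queues: N=0 E=1 S=0 W=0
Step 4 [NS]: N:empty,E:wait,S:empty,W:wait | queues: N=0 E=1 S=0 W=0
Step 5 [EW]: N:wait,E:car2-GO,S:wait,W:empty | queues: N=0 E=0 S=0 W=0

N: empty
E: empty
S: empty
W: empty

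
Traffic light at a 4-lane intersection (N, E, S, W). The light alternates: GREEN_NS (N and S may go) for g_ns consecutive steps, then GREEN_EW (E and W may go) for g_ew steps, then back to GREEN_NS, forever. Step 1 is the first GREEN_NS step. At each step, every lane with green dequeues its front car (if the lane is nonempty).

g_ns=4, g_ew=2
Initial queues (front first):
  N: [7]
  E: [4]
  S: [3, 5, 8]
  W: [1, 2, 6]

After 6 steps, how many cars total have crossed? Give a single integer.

Answer: 7

Derivation:
Step 1 [NS]: N:car7-GO,E:wait,S:car3-GO,W:wait | queues: N=0 E=1 S=2 W=3
Step 2 [NS]: N:empty,E:wait,S:car5-GO,W:wait | queues: N=0 E=1 S=1 W=3
Step 3 [NS]: N:empty,E:wait,S:car8-GO,W:wait | queues: N=0 E=1 S=0 W=3
Step 4 [NS]: N:empty,E:wait,S:empty,W:wait | queues: N=0 E=1 S=0 W=3
Step 5 [EW]: N:wait,E:car4-GO,S:wait,W:car1-GO | queues: N=0 E=0 S=0 W=2
Step 6 [EW]: N:wait,E:empty,S:wait,W:car2-GO | queues: N=0 E=0 S=0 W=1
Cars crossed by step 6: 7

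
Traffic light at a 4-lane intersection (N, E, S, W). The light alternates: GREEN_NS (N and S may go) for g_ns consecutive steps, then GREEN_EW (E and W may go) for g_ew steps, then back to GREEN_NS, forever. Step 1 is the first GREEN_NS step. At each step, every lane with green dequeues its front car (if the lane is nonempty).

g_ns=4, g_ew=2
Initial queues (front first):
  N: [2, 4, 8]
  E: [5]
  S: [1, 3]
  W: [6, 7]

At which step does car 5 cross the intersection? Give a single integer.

Step 1 [NS]: N:car2-GO,E:wait,S:car1-GO,W:wait | queues: N=2 E=1 S=1 W=2
Step 2 [NS]: N:car4-GO,E:wait,S:car3-GO,W:wait | queues: N=1 E=1 S=0 W=2
Step 3 [NS]: N:car8-GO,E:wait,S:empty,W:wait | queues: N=0 E=1 S=0 W=2
Step 4 [NS]: N:empty,E:wait,S:empty,W:wait | queues: N=0 E=1 S=0 W=2
Step 5 [EW]: N:wait,E:car5-GO,S:wait,W:car6-GO | queues: N=0 E=0 S=0 W=1
Step 6 [EW]: N:wait,E:empty,S:wait,W:car7-GO | queues: N=0 E=0 S=0 W=0
Car 5 crosses at step 5

5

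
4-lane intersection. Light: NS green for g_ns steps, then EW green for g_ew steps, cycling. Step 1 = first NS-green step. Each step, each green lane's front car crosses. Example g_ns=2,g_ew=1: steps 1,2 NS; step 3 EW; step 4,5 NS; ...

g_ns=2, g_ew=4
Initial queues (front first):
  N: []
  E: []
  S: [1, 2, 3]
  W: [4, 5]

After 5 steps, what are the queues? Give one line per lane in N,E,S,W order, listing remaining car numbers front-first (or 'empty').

Step 1 [NS]: N:empty,E:wait,S:car1-GO,W:wait | queues: N=0 E=0 S=2 W=2
Step 2 [NS]: N:empty,E:wait,S:car2-GO,W:wait | queues: N=0 E=0 S=1 W=2
Step 3 [EW]: N:wait,E:empty,S:wait,W:car4-GO | queues: N=0 E=0 S=1 W=1
Step 4 [EW]: N:wait,E:empty,S:wait,W:car5-GO | queues: N=0 E=0 S=1 W=0
Step 5 [EW]: N:wait,E:empty,S:wait,W:empty | queues: N=0 E=0 S=1 W=0

N: empty
E: empty
S: 3
W: empty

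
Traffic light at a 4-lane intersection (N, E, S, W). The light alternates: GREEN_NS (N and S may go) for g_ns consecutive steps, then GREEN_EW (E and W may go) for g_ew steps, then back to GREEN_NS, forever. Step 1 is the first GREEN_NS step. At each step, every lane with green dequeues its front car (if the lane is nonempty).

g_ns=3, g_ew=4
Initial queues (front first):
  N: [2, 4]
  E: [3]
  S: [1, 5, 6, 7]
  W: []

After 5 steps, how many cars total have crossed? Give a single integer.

Step 1 [NS]: N:car2-GO,E:wait,S:car1-GO,W:wait | queues: N=1 E=1 S=3 W=0
Step 2 [NS]: N:car4-GO,E:wait,S:car5-GO,W:wait | queues: N=0 E=1 S=2 W=0
Step 3 [NS]: N:empty,E:wait,S:car6-GO,W:wait | queues: N=0 E=1 S=1 W=0
Step 4 [EW]: N:wait,E:car3-GO,S:wait,W:empty | queues: N=0 E=0 S=1 W=0
Step 5 [EW]: N:wait,E:empty,S:wait,W:empty | queues: N=0 E=0 S=1 W=0
Cars crossed by step 5: 6

Answer: 6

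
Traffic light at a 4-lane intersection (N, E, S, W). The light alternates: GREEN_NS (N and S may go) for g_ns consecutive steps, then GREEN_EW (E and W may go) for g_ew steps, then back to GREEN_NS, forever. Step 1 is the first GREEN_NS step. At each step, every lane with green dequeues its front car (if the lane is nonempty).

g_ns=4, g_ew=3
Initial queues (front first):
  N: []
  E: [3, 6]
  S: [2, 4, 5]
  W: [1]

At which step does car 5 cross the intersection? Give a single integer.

Step 1 [NS]: N:empty,E:wait,S:car2-GO,W:wait | queues: N=0 E=2 S=2 W=1
Step 2 [NS]: N:empty,E:wait,S:car4-GO,W:wait | queues: N=0 E=2 S=1 W=1
Step 3 [NS]: N:empty,E:wait,S:car5-GO,W:wait | queues: N=0 E=2 S=0 W=1
Step 4 [NS]: N:empty,E:wait,S:empty,W:wait | queues: N=0 E=2 S=0 W=1
Step 5 [EW]: N:wait,E:car3-GO,S:wait,W:car1-GO | queues: N=0 E=1 S=0 W=0
Step 6 [EW]: N:wait,E:car6-GO,S:wait,W:empty | queues: N=0 E=0 S=0 W=0
Car 5 crosses at step 3

3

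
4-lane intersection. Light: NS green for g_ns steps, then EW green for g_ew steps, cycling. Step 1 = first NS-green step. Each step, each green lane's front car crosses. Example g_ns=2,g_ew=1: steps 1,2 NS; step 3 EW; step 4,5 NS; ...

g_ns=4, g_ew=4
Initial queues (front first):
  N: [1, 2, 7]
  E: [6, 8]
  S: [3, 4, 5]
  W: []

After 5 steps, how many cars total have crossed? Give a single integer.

Answer: 7

Derivation:
Step 1 [NS]: N:car1-GO,E:wait,S:car3-GO,W:wait | queues: N=2 E=2 S=2 W=0
Step 2 [NS]: N:car2-GO,E:wait,S:car4-GO,W:wait | queues: N=1 E=2 S=1 W=0
Step 3 [NS]: N:car7-GO,E:wait,S:car5-GO,W:wait | queues: N=0 E=2 S=0 W=0
Step 4 [NS]: N:empty,E:wait,S:empty,W:wait | queues: N=0 E=2 S=0 W=0
Step 5 [EW]: N:wait,E:car6-GO,S:wait,W:empty | queues: N=0 E=1 S=0 W=0
Cars crossed by step 5: 7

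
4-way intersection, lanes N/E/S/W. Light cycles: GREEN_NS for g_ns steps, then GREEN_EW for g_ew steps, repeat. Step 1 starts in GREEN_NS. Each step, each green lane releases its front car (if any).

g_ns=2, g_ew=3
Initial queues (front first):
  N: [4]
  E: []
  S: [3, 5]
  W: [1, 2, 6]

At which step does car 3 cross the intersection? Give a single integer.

Step 1 [NS]: N:car4-GO,E:wait,S:car3-GO,W:wait | queues: N=0 E=0 S=1 W=3
Step 2 [NS]: N:empty,E:wait,S:car5-GO,W:wait | queues: N=0 E=0 S=0 W=3
Step 3 [EW]: N:wait,E:empty,S:wait,W:car1-GO | queues: N=0 E=0 S=0 W=2
Step 4 [EW]: N:wait,E:empty,S:wait,W:car2-GO | queues: N=0 E=0 S=0 W=1
Step 5 [EW]: N:wait,E:empty,S:wait,W:car6-GO | queues: N=0 E=0 S=0 W=0
Car 3 crosses at step 1

1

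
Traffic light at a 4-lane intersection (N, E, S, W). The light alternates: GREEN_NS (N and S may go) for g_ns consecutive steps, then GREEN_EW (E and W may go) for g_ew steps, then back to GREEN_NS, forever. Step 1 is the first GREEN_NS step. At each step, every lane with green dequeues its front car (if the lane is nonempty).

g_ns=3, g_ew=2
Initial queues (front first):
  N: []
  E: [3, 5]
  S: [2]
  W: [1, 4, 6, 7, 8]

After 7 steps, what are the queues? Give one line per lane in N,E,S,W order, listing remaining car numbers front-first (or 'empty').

Step 1 [NS]: N:empty,E:wait,S:car2-GO,W:wait | queues: N=0 E=2 S=0 W=5
Step 2 [NS]: N:empty,E:wait,S:empty,W:wait | queues: N=0 E=2 S=0 W=5
Step 3 [NS]: N:empty,E:wait,S:empty,W:wait | queues: N=0 E=2 S=0 W=5
Step 4 [EW]: N:wait,E:car3-GO,S:wait,W:car1-GO | queues: N=0 E=1 S=0 W=4
Step 5 [EW]: N:wait,E:car5-GO,S:wait,W:car4-GO | queues: N=0 E=0 S=0 W=3
Step 6 [NS]: N:empty,E:wait,S:empty,W:wait | queues: N=0 E=0 S=0 W=3
Step 7 [NS]: N:empty,E:wait,S:empty,W:wait | queues: N=0 E=0 S=0 W=3

N: empty
E: empty
S: empty
W: 6 7 8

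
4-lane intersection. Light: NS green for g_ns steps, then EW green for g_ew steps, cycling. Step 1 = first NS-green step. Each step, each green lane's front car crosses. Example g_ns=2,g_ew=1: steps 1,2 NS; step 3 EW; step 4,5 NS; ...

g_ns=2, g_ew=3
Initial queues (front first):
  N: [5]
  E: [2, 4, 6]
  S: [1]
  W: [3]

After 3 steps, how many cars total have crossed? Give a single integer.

Answer: 4

Derivation:
Step 1 [NS]: N:car5-GO,E:wait,S:car1-GO,W:wait | queues: N=0 E=3 S=0 W=1
Step 2 [NS]: N:empty,E:wait,S:empty,W:wait | queues: N=0 E=3 S=0 W=1
Step 3 [EW]: N:wait,E:car2-GO,S:wait,W:car3-GO | queues: N=0 E=2 S=0 W=0
Cars crossed by step 3: 4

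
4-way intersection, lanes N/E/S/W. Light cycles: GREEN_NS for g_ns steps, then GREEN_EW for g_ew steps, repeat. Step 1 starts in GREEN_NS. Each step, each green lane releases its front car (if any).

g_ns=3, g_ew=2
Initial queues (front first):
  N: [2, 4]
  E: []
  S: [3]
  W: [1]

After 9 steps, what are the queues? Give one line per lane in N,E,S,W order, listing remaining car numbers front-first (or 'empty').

Step 1 [NS]: N:car2-GO,E:wait,S:car3-GO,W:wait | queues: N=1 E=0 S=0 W=1
Step 2 [NS]: N:car4-GO,E:wait,S:empty,W:wait | queues: N=0 E=0 S=0 W=1
Step 3 [NS]: N:empty,E:wait,S:empty,W:wait | queues: N=0 E=0 S=0 W=1
Step 4 [EW]: N:wait,E:empty,S:wait,W:car1-GO | queues: N=0 E=0 S=0 W=0

N: empty
E: empty
S: empty
W: empty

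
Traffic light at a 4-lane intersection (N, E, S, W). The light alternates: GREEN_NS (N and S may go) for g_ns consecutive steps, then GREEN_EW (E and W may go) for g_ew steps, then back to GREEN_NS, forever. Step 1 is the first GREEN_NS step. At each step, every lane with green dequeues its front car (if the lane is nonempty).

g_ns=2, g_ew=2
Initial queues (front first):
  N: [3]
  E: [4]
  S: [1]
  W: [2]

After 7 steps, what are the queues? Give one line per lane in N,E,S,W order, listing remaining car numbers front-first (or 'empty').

Step 1 [NS]: N:car3-GO,E:wait,S:car1-GO,W:wait | queues: N=0 E=1 S=0 W=1
Step 2 [NS]: N:empty,E:wait,S:empty,W:wait | queues: N=0 E=1 S=0 W=1
Step 3 [EW]: N:wait,E:car4-GO,S:wait,W:car2-GO | queues: N=0 E=0 S=0 W=0

N: empty
E: empty
S: empty
W: empty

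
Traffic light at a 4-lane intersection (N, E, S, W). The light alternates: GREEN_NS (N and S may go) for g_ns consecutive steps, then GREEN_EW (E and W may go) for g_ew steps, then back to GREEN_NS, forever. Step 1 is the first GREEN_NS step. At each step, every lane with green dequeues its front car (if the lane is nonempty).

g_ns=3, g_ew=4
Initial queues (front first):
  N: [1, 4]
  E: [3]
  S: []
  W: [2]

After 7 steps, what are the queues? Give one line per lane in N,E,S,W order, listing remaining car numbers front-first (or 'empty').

Step 1 [NS]: N:car1-GO,E:wait,S:empty,W:wait | queues: N=1 E=1 S=0 W=1
Step 2 [NS]: N:car4-GO,E:wait,S:empty,W:wait | queues: N=0 E=1 S=0 W=1
Step 3 [NS]: N:empty,E:wait,S:empty,W:wait | queues: N=0 E=1 S=0 W=1
Step 4 [EW]: N:wait,E:car3-GO,S:wait,W:car2-GO | queues: N=0 E=0 S=0 W=0

N: empty
E: empty
S: empty
W: empty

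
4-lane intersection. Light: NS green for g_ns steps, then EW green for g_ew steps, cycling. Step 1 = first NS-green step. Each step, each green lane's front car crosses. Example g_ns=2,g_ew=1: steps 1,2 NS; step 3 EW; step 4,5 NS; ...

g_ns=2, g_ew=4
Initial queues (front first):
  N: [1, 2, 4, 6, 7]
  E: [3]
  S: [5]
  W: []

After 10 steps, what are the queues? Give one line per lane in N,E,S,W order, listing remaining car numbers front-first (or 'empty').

Step 1 [NS]: N:car1-GO,E:wait,S:car5-GO,W:wait | queues: N=4 E=1 S=0 W=0
Step 2 [NS]: N:car2-GO,E:wait,S:empty,W:wait | queues: N=3 E=1 S=0 W=0
Step 3 [EW]: N:wait,E:car3-GO,S:wait,W:empty | queues: N=3 E=0 S=0 W=0
Step 4 [EW]: N:wait,E:empty,S:wait,W:empty | queues: N=3 E=0 S=0 W=0
Step 5 [EW]: N:wait,E:empty,S:wait,W:empty | queues: N=3 E=0 S=0 W=0
Step 6 [EW]: N:wait,E:empty,S:wait,W:empty | queues: N=3 E=0 S=0 W=0
Step 7 [NS]: N:car4-GO,E:wait,S:empty,W:wait | queues: N=2 E=0 S=0 W=0
Step 8 [NS]: N:car6-GO,E:wait,S:empty,W:wait | queues: N=1 E=0 S=0 W=0
Step 9 [EW]: N:wait,E:empty,S:wait,W:empty | queues: N=1 E=0 S=0 W=0
Step 10 [EW]: N:wait,E:empty,S:wait,W:empty | queues: N=1 E=0 S=0 W=0

N: 7
E: empty
S: empty
W: empty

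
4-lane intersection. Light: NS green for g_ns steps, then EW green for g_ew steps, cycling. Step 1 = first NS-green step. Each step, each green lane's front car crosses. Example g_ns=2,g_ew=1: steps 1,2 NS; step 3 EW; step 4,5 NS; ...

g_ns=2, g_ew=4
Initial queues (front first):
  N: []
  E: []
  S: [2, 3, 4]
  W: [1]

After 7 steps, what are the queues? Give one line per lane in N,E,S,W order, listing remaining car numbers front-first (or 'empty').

Step 1 [NS]: N:empty,E:wait,S:car2-GO,W:wait | queues: N=0 E=0 S=2 W=1
Step 2 [NS]: N:empty,E:wait,S:car3-GO,W:wait | queues: N=0 E=0 S=1 W=1
Step 3 [EW]: N:wait,E:empty,S:wait,W:car1-GO | queues: N=0 E=0 S=1 W=0
Step 4 [EW]: N:wait,E:empty,S:wait,W:empty | queues: N=0 E=0 S=1 W=0
Step 5 [EW]: N:wait,E:empty,S:wait,W:empty | queues: N=0 E=0 S=1 W=0
Step 6 [EW]: N:wait,E:empty,S:wait,W:empty | queues: N=0 E=0 S=1 W=0
Step 7 [NS]: N:empty,E:wait,S:car4-GO,W:wait | queues: N=0 E=0 S=0 W=0

N: empty
E: empty
S: empty
W: empty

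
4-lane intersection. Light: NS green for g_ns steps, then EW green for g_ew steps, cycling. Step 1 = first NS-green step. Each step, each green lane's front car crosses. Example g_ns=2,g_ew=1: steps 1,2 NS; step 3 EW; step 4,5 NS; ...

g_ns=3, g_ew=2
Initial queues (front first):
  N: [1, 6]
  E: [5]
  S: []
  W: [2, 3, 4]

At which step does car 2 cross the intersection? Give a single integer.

Step 1 [NS]: N:car1-GO,E:wait,S:empty,W:wait | queues: N=1 E=1 S=0 W=3
Step 2 [NS]: N:car6-GO,E:wait,S:empty,W:wait | queues: N=0 E=1 S=0 W=3
Step 3 [NS]: N:empty,E:wait,S:empty,W:wait | queues: N=0 E=1 S=0 W=3
Step 4 [EW]: N:wait,E:car5-GO,S:wait,W:car2-GO | queues: N=0 E=0 S=0 W=2
Step 5 [EW]: N:wait,E:empty,S:wait,W:car3-GO | queues: N=0 E=0 S=0 W=1
Step 6 [NS]: N:empty,E:wait,S:empty,W:wait | queues: N=0 E=0 S=0 W=1
Step 7 [NS]: N:empty,E:wait,S:empty,W:wait | queues: N=0 E=0 S=0 W=1
Step 8 [NS]: N:empty,E:wait,S:empty,W:wait | queues: N=0 E=0 S=0 W=1
Step 9 [EW]: N:wait,E:empty,S:wait,W:car4-GO | queues: N=0 E=0 S=0 W=0
Car 2 crosses at step 4

4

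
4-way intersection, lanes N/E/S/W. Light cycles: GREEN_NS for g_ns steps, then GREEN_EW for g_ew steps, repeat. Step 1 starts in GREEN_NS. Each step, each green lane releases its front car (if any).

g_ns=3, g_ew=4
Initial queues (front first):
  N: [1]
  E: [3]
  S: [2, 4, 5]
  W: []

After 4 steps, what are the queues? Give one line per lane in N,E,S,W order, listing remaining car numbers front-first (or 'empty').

Step 1 [NS]: N:car1-GO,E:wait,S:car2-GO,W:wait | queues: N=0 E=1 S=2 W=0
Step 2 [NS]: N:empty,E:wait,S:car4-GO,W:wait | queues: N=0 E=1 S=1 W=0
Step 3 [NS]: N:empty,E:wait,S:car5-GO,W:wait | queues: N=0 E=1 S=0 W=0
Step 4 [EW]: N:wait,E:car3-GO,S:wait,W:empty | queues: N=0 E=0 S=0 W=0

N: empty
E: empty
S: empty
W: empty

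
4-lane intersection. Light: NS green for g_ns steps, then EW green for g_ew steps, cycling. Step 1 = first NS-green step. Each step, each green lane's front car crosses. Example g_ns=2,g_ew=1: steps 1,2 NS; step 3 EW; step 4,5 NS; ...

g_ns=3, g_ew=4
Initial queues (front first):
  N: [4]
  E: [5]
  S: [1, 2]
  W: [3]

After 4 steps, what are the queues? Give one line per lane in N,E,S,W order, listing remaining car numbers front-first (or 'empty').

Step 1 [NS]: N:car4-GO,E:wait,S:car1-GO,W:wait | queues: N=0 E=1 S=1 W=1
Step 2 [NS]: N:empty,E:wait,S:car2-GO,W:wait | queues: N=0 E=1 S=0 W=1
Step 3 [NS]: N:empty,E:wait,S:empty,W:wait | queues: N=0 E=1 S=0 W=1
Step 4 [EW]: N:wait,E:car5-GO,S:wait,W:car3-GO | queues: N=0 E=0 S=0 W=0

N: empty
E: empty
S: empty
W: empty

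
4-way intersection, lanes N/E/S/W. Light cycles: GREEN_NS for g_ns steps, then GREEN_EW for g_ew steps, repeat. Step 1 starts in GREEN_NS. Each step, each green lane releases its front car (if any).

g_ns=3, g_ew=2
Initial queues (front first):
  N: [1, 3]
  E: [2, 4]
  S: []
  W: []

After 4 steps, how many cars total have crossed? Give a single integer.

Step 1 [NS]: N:car1-GO,E:wait,S:empty,W:wait | queues: N=1 E=2 S=0 W=0
Step 2 [NS]: N:car3-GO,E:wait,S:empty,W:wait | queues: N=0 E=2 S=0 W=0
Step 3 [NS]: N:empty,E:wait,S:empty,W:wait | queues: N=0 E=2 S=0 W=0
Step 4 [EW]: N:wait,E:car2-GO,S:wait,W:empty | queues: N=0 E=1 S=0 W=0
Cars crossed by step 4: 3

Answer: 3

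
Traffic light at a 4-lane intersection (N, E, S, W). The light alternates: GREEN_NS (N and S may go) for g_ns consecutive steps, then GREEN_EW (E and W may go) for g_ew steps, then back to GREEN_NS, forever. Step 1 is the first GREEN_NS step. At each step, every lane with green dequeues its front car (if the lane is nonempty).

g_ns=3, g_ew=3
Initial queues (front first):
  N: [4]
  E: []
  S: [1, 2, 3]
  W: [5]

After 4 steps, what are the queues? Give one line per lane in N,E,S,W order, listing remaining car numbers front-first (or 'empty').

Step 1 [NS]: N:car4-GO,E:wait,S:car1-GO,W:wait | queues: N=0 E=0 S=2 W=1
Step 2 [NS]: N:empty,E:wait,S:car2-GO,W:wait | queues: N=0 E=0 S=1 W=1
Step 3 [NS]: N:empty,E:wait,S:car3-GO,W:wait | queues: N=0 E=0 S=0 W=1
Step 4 [EW]: N:wait,E:empty,S:wait,W:car5-GO | queues: N=0 E=0 S=0 W=0

N: empty
E: empty
S: empty
W: empty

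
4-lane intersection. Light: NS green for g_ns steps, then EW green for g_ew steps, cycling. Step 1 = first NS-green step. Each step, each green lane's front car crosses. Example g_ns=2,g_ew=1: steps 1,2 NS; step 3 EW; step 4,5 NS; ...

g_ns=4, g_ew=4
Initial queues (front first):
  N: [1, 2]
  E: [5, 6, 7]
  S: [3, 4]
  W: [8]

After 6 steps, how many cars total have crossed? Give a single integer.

Step 1 [NS]: N:car1-GO,E:wait,S:car3-GO,W:wait | queues: N=1 E=3 S=1 W=1
Step 2 [NS]: N:car2-GO,E:wait,S:car4-GO,W:wait | queues: N=0 E=3 S=0 W=1
Step 3 [NS]: N:empty,E:wait,S:empty,W:wait | queues: N=0 E=3 S=0 W=1
Step 4 [NS]: N:empty,E:wait,S:empty,W:wait | queues: N=0 E=3 S=0 W=1
Step 5 [EW]: N:wait,E:car5-GO,S:wait,W:car8-GO | queues: N=0 E=2 S=0 W=0
Step 6 [EW]: N:wait,E:car6-GO,S:wait,W:empty | queues: N=0 E=1 S=0 W=0
Cars crossed by step 6: 7

Answer: 7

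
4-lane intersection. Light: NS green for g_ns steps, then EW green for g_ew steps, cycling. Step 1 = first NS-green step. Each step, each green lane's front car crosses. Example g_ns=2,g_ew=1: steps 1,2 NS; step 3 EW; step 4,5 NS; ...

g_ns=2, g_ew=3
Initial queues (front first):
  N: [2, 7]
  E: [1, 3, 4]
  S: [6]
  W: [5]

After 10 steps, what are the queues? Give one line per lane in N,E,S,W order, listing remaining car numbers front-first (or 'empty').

Step 1 [NS]: N:car2-GO,E:wait,S:car6-GO,W:wait | queues: N=1 E=3 S=0 W=1
Step 2 [NS]: N:car7-GO,E:wait,S:empty,W:wait | queues: N=0 E=3 S=0 W=1
Step 3 [EW]: N:wait,E:car1-GO,S:wait,W:car5-GO | queues: N=0 E=2 S=0 W=0
Step 4 [EW]: N:wait,E:car3-GO,S:wait,W:empty | queues: N=0 E=1 S=0 W=0
Step 5 [EW]: N:wait,E:car4-GO,S:wait,W:empty | queues: N=0 E=0 S=0 W=0

N: empty
E: empty
S: empty
W: empty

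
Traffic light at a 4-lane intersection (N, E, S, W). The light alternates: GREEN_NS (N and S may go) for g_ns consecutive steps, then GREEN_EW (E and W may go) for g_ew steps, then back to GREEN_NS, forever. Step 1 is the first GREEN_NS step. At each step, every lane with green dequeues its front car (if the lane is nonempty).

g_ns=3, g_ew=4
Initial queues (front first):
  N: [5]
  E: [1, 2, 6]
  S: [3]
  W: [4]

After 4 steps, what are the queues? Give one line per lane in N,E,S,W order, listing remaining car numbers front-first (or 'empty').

Step 1 [NS]: N:car5-GO,E:wait,S:car3-GO,W:wait | queues: N=0 E=3 S=0 W=1
Step 2 [NS]: N:empty,E:wait,S:empty,W:wait | queues: N=0 E=3 S=0 W=1
Step 3 [NS]: N:empty,E:wait,S:empty,W:wait | queues: N=0 E=3 S=0 W=1
Step 4 [EW]: N:wait,E:car1-GO,S:wait,W:car4-GO | queues: N=0 E=2 S=0 W=0

N: empty
E: 2 6
S: empty
W: empty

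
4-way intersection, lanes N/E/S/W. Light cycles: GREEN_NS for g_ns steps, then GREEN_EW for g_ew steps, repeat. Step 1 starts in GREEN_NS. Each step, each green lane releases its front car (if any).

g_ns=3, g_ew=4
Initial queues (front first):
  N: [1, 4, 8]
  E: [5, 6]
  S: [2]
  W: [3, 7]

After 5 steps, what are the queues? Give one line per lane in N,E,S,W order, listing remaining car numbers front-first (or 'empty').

Step 1 [NS]: N:car1-GO,E:wait,S:car2-GO,W:wait | queues: N=2 E=2 S=0 W=2
Step 2 [NS]: N:car4-GO,E:wait,S:empty,W:wait | queues: N=1 E=2 S=0 W=2
Step 3 [NS]: N:car8-GO,E:wait,S:empty,W:wait | queues: N=0 E=2 S=0 W=2
Step 4 [EW]: N:wait,E:car5-GO,S:wait,W:car3-GO | queues: N=0 E=1 S=0 W=1
Step 5 [EW]: N:wait,E:car6-GO,S:wait,W:car7-GO | queues: N=0 E=0 S=0 W=0

N: empty
E: empty
S: empty
W: empty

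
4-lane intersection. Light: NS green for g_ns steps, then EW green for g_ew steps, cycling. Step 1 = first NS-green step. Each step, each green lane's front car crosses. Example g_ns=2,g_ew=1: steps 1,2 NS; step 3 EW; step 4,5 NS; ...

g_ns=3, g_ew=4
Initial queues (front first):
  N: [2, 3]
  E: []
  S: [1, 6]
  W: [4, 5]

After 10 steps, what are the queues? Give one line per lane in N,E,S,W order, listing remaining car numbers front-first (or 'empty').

Step 1 [NS]: N:car2-GO,E:wait,S:car1-GO,W:wait | queues: N=1 E=0 S=1 W=2
Step 2 [NS]: N:car3-GO,E:wait,S:car6-GO,W:wait | queues: N=0 E=0 S=0 W=2
Step 3 [NS]: N:empty,E:wait,S:empty,W:wait | queues: N=0 E=0 S=0 W=2
Step 4 [EW]: N:wait,E:empty,S:wait,W:car4-GO | queues: N=0 E=0 S=0 W=1
Step 5 [EW]: N:wait,E:empty,S:wait,W:car5-GO | queues: N=0 E=0 S=0 W=0

N: empty
E: empty
S: empty
W: empty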